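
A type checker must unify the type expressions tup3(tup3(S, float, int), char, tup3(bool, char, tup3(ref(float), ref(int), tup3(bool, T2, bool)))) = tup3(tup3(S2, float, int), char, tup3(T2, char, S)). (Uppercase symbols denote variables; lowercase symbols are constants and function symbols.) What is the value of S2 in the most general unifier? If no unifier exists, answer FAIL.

tup3(ref(float), ref(int), tup3(bool, bool, bool))

Decompose tup3/3: tup3(S, float, int) = tup3(S2, float, int),  char = char,  tup3(bool, char, tup3(ref(float), ref(int), tup3(bool, T2, bool))) = tup3(T2, char, S).
Decompose tup3/3: S = S2,  float = float,  int = int.
Bind S := S2; substituting into the one remaining equation that mentions S gives: tup3(bool, char, tup3(ref(float), ref(int), tup3(bool, T2, bool))) = tup3(T2, char, S2).
Delete trivial equation float = float.
Delete trivial equation int = int.
Delete trivial equation char = char.
Decompose tup3/3: bool = T2,  char = char,  tup3(ref(float), ref(int), tup3(bool, T2, bool)) = S2.
Bind T2 := bool; substituting into the one remaining equation that mentions T2 gives: tup3(ref(float), ref(int), tup3(bool, bool, bool)) = S2.
Delete trivial equation char = char.
Bind S2 := tup3(ref(float), ref(int), tup3(bool, bool, bool)). Substituting into the earlier binding gives S := tup3(ref(float), ref(int), tup3(bool, bool, bool)).
MGU = { S ↦ tup3(ref(float), ref(int), tup3(bool, bool, bool)), T2 ↦ bool, S2 ↦ tup3(ref(float), ref(int), tup3(bool, bool, bool)) }, so S2 ↦ tup3(ref(float), ref(int), tup3(bool, bool, bool)).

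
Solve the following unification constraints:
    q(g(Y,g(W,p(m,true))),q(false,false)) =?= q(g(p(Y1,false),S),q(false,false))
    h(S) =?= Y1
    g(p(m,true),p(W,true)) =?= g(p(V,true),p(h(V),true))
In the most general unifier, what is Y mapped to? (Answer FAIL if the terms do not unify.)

Decompose q/2: g(Y,g(W,p(m,true))) =?= g(p(Y1,false),S),  q(false,false) =?= q(false,false).
Decompose g/2: Y =?= p(Y1,false),  g(W,p(m,true)) =?= S.
Bind Y := p(Y1,false); no other remaining equation mentions Y.
Bind S := g(W,p(m,true)); substituting into the one remaining equation that mentions S gives: h(g(W,p(m,true))) =?= Y1.
Delete trivial equation q(false,false) =?= q(false,false).
Bind Y1 := h(g(W,p(m,true))); no other remaining equation mentions Y1. Substituting into the earlier binding gives Y := p(h(g(W,p(m,true))),false).
Decompose g/2: p(m,true) =?= p(V,true),  p(W,true) =?= p(h(V),true).
Decompose p/2: m =?= V,  true =?= true.
Bind V := m; substituting into the one remaining equation that mentions V gives: p(W,true) =?= p(h(m),true).
Delete trivial equation true =?= true.
Decompose p/2: W =?= h(m),  true =?= true.
Bind W := h(m); no other remaining equation mentions W. Substituting into the earlier bindings gives Y := p(h(g(h(m),p(m,true))),false), S := g(h(m),p(m,true)), Y1 := h(g(h(m),p(m,true))).
Delete trivial equation true =?= true.
MGU = { Y ↦ p(h(g(h(m),p(m,true))),false), S ↦ g(h(m),p(m,true)), Y1 ↦ h(g(h(m),p(m,true))), V ↦ m, W ↦ h(m) }, so Y ↦ p(h(g(h(m),p(m,true))),false).

p(h(g(h(m),p(m,true))),false)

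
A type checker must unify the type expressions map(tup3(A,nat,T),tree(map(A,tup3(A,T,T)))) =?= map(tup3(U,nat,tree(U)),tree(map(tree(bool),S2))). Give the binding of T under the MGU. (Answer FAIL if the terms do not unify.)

Decompose map/2: tup3(A,nat,T) =?= tup3(U,nat,tree(U)),  tree(map(A,tup3(A,T,T))) =?= tree(map(tree(bool),S2)).
Decompose tup3/3: A =?= U,  nat =?= nat,  T =?= tree(U).
Bind A := U; substituting into the one remaining equation that mentions A gives: tree(map(U,tup3(U,T,T))) =?= tree(map(tree(bool),S2)).
Delete trivial equation nat =?= nat.
Bind T := tree(U); substituting into the remaining equation gives: tree(map(U,tup3(U,tree(U),tree(U)))) =?= tree(map(tree(bool),S2)).
Decompose tree/1: map(U,tup3(U,tree(U),tree(U))) =?= map(tree(bool),S2).
Decompose map/2: U =?= tree(bool),  tup3(U,tree(U),tree(U)) =?= S2.
Bind U := tree(bool); substituting into the remaining equation gives: tup3(tree(bool),tree(tree(bool)),tree(tree(bool))) =?= S2. Substituting into the earlier bindings gives A := tree(bool), T := tree(tree(bool)).
Bind S2 := tup3(tree(bool),tree(tree(bool)),tree(tree(bool))).
MGU = { A := tree(bool), T := tree(tree(bool)), U := tree(bool), S2 := tup3(tree(bool),tree(tree(bool)),tree(tree(bool))) }, so T := tree(tree(bool)).

tree(tree(bool))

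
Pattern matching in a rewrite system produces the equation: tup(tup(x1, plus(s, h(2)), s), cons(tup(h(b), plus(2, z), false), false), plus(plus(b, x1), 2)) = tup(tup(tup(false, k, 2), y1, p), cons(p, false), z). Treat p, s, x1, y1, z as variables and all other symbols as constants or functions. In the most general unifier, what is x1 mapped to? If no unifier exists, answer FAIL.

tup(false, k, 2)

Decompose tup/3: tup(x1, plus(s, h(2)), s) = tup(tup(false, k, 2), y1, p),  cons(tup(h(b), plus(2, z), false), false) = cons(p, false),  plus(plus(b, x1), 2) = z.
Decompose tup/3: x1 = tup(false, k, 2),  plus(s, h(2)) = y1,  s = p.
Bind x1 := tup(false, k, 2); substituting into the one remaining equation that mentions x1 gives: plus(plus(b, tup(false, k, 2)), 2) = z.
Bind y1 := plus(s, h(2)); no other remaining equation mentions y1.
Bind s := p; no other remaining equation mentions s. Substituting into the earlier binding gives y1 := plus(p, h(2)).
Decompose cons/2: tup(h(b), plus(2, z), false) = p,  false = false.
Bind p := tup(h(b), plus(2, z), false); no other remaining equation mentions p. Substituting into the earlier bindings gives y1 := plus(tup(h(b), plus(2, z), false), h(2)), s := tup(h(b), plus(2, z), false).
Delete trivial equation false = false.
Bind z := plus(plus(b, tup(false, k, 2)), 2). Substituting into the earlier bindings gives y1 := plus(tup(h(b), plus(2, plus(plus(b, tup(false, k, 2)), 2)), false), h(2)), s := tup(h(b), plus(2, plus(plus(b, tup(false, k, 2)), 2)), false), p := tup(h(b), plus(2, plus(plus(b, tup(false, k, 2)), 2)), false).
MGU = { x1 ↦ tup(false, k, 2), y1 ↦ plus(tup(h(b), plus(2, plus(plus(b, tup(false, k, 2)), 2)), false), h(2)), s ↦ tup(h(b), plus(2, plus(plus(b, tup(false, k, 2)), 2)), false), p ↦ tup(h(b), plus(2, plus(plus(b, tup(false, k, 2)), 2)), false), z ↦ plus(plus(b, tup(false, k, 2)), 2) }, so x1 ↦ tup(false, k, 2).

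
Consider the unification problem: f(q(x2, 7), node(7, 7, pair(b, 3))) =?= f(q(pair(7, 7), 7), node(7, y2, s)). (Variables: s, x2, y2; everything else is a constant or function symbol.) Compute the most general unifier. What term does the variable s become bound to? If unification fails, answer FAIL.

pair(b, 3)

Decompose f/2: q(x2, 7) =?= q(pair(7, 7), 7),  node(7, 7, pair(b, 3)) =?= node(7, y2, s).
Decompose q/2: x2 =?= pair(7, 7),  7 =?= 7.
Bind x2 := pair(7, 7); no other remaining equation mentions x2.
Delete trivial equation 7 =?= 7.
Decompose node/3: 7 =?= 7,  7 =?= y2,  pair(b, 3) =?= s.
Delete trivial equation 7 =?= 7.
Bind y2 := 7; no other remaining equation mentions y2.
Bind s := pair(b, 3).
MGU = { x2 ↦ pair(7, 7), y2 ↦ 7, s ↦ pair(b, 3) }, so s ↦ pair(b, 3).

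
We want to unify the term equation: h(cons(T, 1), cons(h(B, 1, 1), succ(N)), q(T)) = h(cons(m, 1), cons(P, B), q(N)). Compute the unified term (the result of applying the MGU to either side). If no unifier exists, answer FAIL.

Decompose h/3: cons(T, 1) = cons(m, 1),  cons(h(B, 1, 1), succ(N)) = cons(P, B),  q(T) = q(N).
Decompose cons/2: T = m,  1 = 1.
Bind T := m; substituting into the one remaining equation that mentions T gives: q(m) = q(N).
Delete trivial equation 1 = 1.
Decompose cons/2: h(B, 1, 1) = P,  succ(N) = B.
Bind P := h(B, 1, 1); no other remaining equation mentions P.
Bind B := succ(N); no other remaining equation mentions B. Substituting into the earlier binding gives P := h(succ(N), 1, 1).
Decompose q/1: m = N.
Bind N := m. Substituting into the earlier bindings gives P := h(succ(m), 1, 1), B := succ(m).
Applying the MGU to either side gives h(cons(m, 1), cons(h(succ(m), 1, 1), succ(m)), q(m)).

h(cons(m, 1), cons(h(succ(m), 1, 1), succ(m)), q(m))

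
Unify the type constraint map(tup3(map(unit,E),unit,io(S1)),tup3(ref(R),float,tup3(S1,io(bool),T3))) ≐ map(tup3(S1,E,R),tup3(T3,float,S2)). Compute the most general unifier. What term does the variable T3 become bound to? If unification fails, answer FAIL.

Decompose map/2: tup3(map(unit,E),unit,io(S1)) ≐ tup3(S1,E,R),  tup3(ref(R),float,tup3(S1,io(bool),T3)) ≐ tup3(T3,float,S2).
Decompose tup3/3: map(unit,E) ≐ S1,  unit ≐ E,  io(S1) ≐ R.
Bind S1 := map(unit,E); substituting into the 2 remaining equations that mention S1 gives: io(map(unit,E)) ≐ R,  tup3(ref(R),float,tup3(map(unit,E),io(bool),T3)) ≐ tup3(T3,float,S2).
Bind E := unit; substituting into the remaining equations gives: io(map(unit,unit)) ≐ R,  tup3(ref(R),float,tup3(map(unit,unit),io(bool),T3)) ≐ tup3(T3,float,S2). Substituting into the earlier binding gives S1 := map(unit,unit).
Bind R := io(map(unit,unit)); substituting into the remaining equation gives: tup3(ref(io(map(unit,unit))),float,tup3(map(unit,unit),io(bool),T3)) ≐ tup3(T3,float,S2).
Decompose tup3/3: ref(io(map(unit,unit))) ≐ T3,  float ≐ float,  tup3(map(unit,unit),io(bool),T3) ≐ S2.
Bind T3 := ref(io(map(unit,unit))); substituting into the one remaining equation that mentions T3 gives: tup3(map(unit,unit),io(bool),ref(io(map(unit,unit)))) ≐ S2.
Delete trivial equation float ≐ float.
Bind S2 := tup3(map(unit,unit),io(bool),ref(io(map(unit,unit)))).
MGU = { S1 ↦ map(unit,unit), E ↦ unit, R ↦ io(map(unit,unit)), T3 ↦ ref(io(map(unit,unit))), S2 ↦ tup3(map(unit,unit),io(bool),ref(io(map(unit,unit)))) }, so T3 ↦ ref(io(map(unit,unit))).

ref(io(map(unit,unit)))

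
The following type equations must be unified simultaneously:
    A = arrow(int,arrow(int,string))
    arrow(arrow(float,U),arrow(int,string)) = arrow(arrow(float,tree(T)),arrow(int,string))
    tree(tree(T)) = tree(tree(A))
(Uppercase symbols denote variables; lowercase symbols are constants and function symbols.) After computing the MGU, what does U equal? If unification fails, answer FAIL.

Bind A := arrow(int,arrow(int,string)); substituting into the one remaining equation that mentions A gives: tree(tree(T)) = tree(tree(arrow(int,arrow(int,string)))).
Decompose arrow/2: arrow(float,U) = arrow(float,tree(T)),  arrow(int,string) = arrow(int,string).
Decompose arrow/2: float = float,  U = tree(T).
Delete trivial equation float = float.
Bind U := tree(T); no other remaining equation mentions U.
Delete trivial equation arrow(int,string) = arrow(int,string).
Decompose tree/1: tree(T) = tree(arrow(int,arrow(int,string))).
Decompose tree/1: T = arrow(int,arrow(int,string)).
Bind T := arrow(int,arrow(int,string)). Substituting into the earlier binding gives U := tree(arrow(int,arrow(int,string))).
MGU = { A ↦ arrow(int,arrow(int,string)), U ↦ tree(arrow(int,arrow(int,string))), T ↦ arrow(int,arrow(int,string)) }, so U ↦ tree(arrow(int,arrow(int,string))).

tree(arrow(int,arrow(int,string)))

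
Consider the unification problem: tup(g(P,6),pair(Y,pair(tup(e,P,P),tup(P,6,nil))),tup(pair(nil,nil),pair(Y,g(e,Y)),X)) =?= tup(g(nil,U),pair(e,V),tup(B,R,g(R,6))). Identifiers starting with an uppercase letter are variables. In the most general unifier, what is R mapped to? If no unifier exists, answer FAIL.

Decompose tup/3: g(P,6) =?= g(nil,U),  pair(Y,pair(tup(e,P,P),tup(P,6,nil))) =?= pair(e,V),  tup(pair(nil,nil),pair(Y,g(e,Y)),X) =?= tup(B,R,g(R,6)).
Decompose g/2: P =?= nil,  6 =?= U.
Bind P := nil; substituting into the one remaining equation that mentions P gives: pair(Y,pair(tup(e,nil,nil),tup(nil,6,nil))) =?= pair(e,V).
Bind U := 6; no other remaining equation mentions U.
Decompose pair/2: Y =?= e,  pair(tup(e,nil,nil),tup(nil,6,nil)) =?= V.
Bind Y := e; substituting into the one remaining equation that mentions Y gives: tup(pair(nil,nil),pair(e,g(e,e)),X) =?= tup(B,R,g(R,6)).
Bind V := pair(tup(e,nil,nil),tup(nil,6,nil)); no other remaining equation mentions V.
Decompose tup/3: pair(nil,nil) =?= B,  pair(e,g(e,e)) =?= R,  X =?= g(R,6).
Bind B := pair(nil,nil); no other remaining equation mentions B.
Bind R := pair(e,g(e,e)); substituting into the remaining equation gives: X =?= g(pair(e,g(e,e)),6).
Bind X := g(pair(e,g(e,e)),6).
MGU = { P -> nil, U -> 6, Y -> e, V -> pair(tup(e,nil,nil),tup(nil,6,nil)), B -> pair(nil,nil), R -> pair(e,g(e,e)), X -> g(pair(e,g(e,e)),6) }, so R -> pair(e,g(e,e)).

pair(e,g(e,e))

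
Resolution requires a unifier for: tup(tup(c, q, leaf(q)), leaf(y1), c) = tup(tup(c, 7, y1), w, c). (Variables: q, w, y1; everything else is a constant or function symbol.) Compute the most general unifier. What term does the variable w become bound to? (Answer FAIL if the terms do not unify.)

leaf(leaf(7))

Decompose tup/3: tup(c, q, leaf(q)) = tup(c, 7, y1),  leaf(y1) = w,  c = c.
Decompose tup/3: c = c,  q = 7,  leaf(q) = y1.
Delete trivial equation c = c.
Bind q := 7; substituting into the one remaining equation that mentions q gives: leaf(7) = y1.
Bind y1 := leaf(7); substituting into the one remaining equation that mentions y1 gives: leaf(leaf(7)) = w.
Bind w := leaf(leaf(7)); no other remaining equation mentions w.
Delete trivial equation c = c.
MGU = { q -> 7, y1 -> leaf(7), w -> leaf(leaf(7)) }, so w -> leaf(leaf(7)).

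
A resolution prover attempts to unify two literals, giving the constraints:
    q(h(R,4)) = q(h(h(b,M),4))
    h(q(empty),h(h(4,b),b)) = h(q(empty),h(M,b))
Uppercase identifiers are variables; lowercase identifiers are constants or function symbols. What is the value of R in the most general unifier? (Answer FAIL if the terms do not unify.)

Decompose q/1: h(R,4) = h(h(b,M),4).
Decompose h/2: R = h(b,M),  4 = 4.
Bind R := h(b,M); no other remaining equation mentions R.
Delete trivial equation 4 = 4.
Decompose h/2: q(empty) = q(empty),  h(h(4,b),b) = h(M,b).
Delete trivial equation q(empty) = q(empty).
Decompose h/2: h(4,b) = M,  b = b.
Bind M := h(4,b); no other remaining equation mentions M. Substituting into the earlier binding gives R := h(b,h(4,b)).
Delete trivial equation b = b.
MGU = { R ↦ h(b,h(4,b)), M ↦ h(4,b) }, so R ↦ h(b,h(4,b)).

h(b,h(4,b))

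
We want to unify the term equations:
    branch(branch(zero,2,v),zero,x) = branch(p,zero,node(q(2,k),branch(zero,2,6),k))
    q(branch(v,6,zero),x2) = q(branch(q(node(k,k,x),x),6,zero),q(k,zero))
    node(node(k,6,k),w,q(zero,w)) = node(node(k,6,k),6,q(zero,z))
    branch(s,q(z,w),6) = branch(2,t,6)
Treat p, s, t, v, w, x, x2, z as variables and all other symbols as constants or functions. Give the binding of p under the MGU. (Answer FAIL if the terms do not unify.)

branch(zero,2,q(node(k,k,node(q(2,k),branch(zero,2,6),k)),node(q(2,k),branch(zero,2,6),k)))

Decompose branch/3: branch(zero,2,v) = p,  zero = zero,  x = node(q(2,k),branch(zero,2,6),k).
Bind p := branch(zero,2,v); no other remaining equation mentions p.
Delete trivial equation zero = zero.
Bind x := node(q(2,k),branch(zero,2,6),k); substituting into the one remaining equation that mentions x gives: q(branch(v,6,zero),x2) = q(branch(q(node(k,k,node(q(2,k),branch(zero,2,6),k)),node(q(2,k),branch(zero,2,6),k)),6,zero),q(k,zero)).
Decompose q/2: branch(v,6,zero) = branch(q(node(k,k,node(q(2,k),branch(zero,2,6),k)),node(q(2,k),branch(zero,2,6),k)),6,zero),  x2 = q(k,zero).
Decompose branch/3: v = q(node(k,k,node(q(2,k),branch(zero,2,6),k)),node(q(2,k),branch(zero,2,6),k)),  6 = 6,  zero = zero.
Bind v := q(node(k,k,node(q(2,k),branch(zero,2,6),k)),node(q(2,k),branch(zero,2,6),k)); no other remaining equation mentions v. Substituting into the earlier binding gives p := branch(zero,2,q(node(k,k,node(q(2,k),branch(zero,2,6),k)),node(q(2,k),branch(zero,2,6),k))).
Delete trivial equation 6 = 6.
Delete trivial equation zero = zero.
Bind x2 := q(k,zero); no other remaining equation mentions x2.
Decompose node/3: node(k,6,k) = node(k,6,k),  w = 6,  q(zero,w) = q(zero,z).
Delete trivial equation node(k,6,k) = node(k,6,k).
Bind w := 6; substituting into the remaining equations gives: q(zero,6) = q(zero,z),  branch(s,q(z,6),6) = branch(2,t,6).
Decompose q/2: zero = zero,  6 = z.
Delete trivial equation zero = zero.
Bind z := 6; substituting into the remaining equation gives: branch(s,q(6,6),6) = branch(2,t,6).
Decompose branch/3: s = 2,  q(6,6) = t,  6 = 6.
Bind s := 2; no other remaining equation mentions s.
Bind t := q(6,6); no other remaining equation mentions t.
Delete trivial equation 6 = 6.
MGU = { p -> branch(zero,2,q(node(k,k,node(q(2,k),branch(zero,2,6),k)),node(q(2,k),branch(zero,2,6),k))), x -> node(q(2,k),branch(zero,2,6),k), v -> q(node(k,k,node(q(2,k),branch(zero,2,6),k)),node(q(2,k),branch(zero,2,6),k)), x2 -> q(k,zero), w -> 6, z -> 6, s -> 2, t -> q(6,6) }, so p -> branch(zero,2,q(node(k,k,node(q(2,k),branch(zero,2,6),k)),node(q(2,k),branch(zero,2,6),k))).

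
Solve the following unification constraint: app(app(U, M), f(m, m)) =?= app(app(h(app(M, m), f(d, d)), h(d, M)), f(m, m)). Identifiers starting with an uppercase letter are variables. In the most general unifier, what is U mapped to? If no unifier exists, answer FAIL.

FAIL

Decompose app/2: app(U, M) =?= app(h(app(M, m), f(d, d)), h(d, M)),  f(m, m) =?= f(m, m).
Decompose app/2: U =?= h(app(M, m), f(d, d)),  M =?= h(d, M).
Bind U := h(app(M, m), f(d, d)); no other remaining equation mentions U.
Occurs check fails: M occurs in h(d, M); the equation M =?= h(d, M) has no finite solution.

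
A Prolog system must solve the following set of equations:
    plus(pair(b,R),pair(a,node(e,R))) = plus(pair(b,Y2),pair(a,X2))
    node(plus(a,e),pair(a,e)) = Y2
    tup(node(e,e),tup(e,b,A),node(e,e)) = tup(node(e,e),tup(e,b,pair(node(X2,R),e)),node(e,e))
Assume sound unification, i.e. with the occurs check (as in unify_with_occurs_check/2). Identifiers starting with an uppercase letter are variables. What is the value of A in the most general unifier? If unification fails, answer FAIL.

pair(node(node(e,node(plus(a,e),pair(a,e))),node(plus(a,e),pair(a,e))),e)

Decompose plus/2: pair(b,R) = pair(b,Y2),  pair(a,node(e,R)) = pair(a,X2).
Decompose pair/2: b = b,  R = Y2.
Delete trivial equation b = b.
Bind R := Y2; substituting into the 2 remaining equations that mention R gives: pair(a,node(e,Y2)) = pair(a,X2),  tup(node(e,e),tup(e,b,A),node(e,e)) = tup(node(e,e),tup(e,b,pair(node(X2,Y2),e)),node(e,e)).
Decompose pair/2: a = a,  node(e,Y2) = X2.
Delete trivial equation a = a.
Bind X2 := node(e,Y2); substituting into the one remaining equation that mentions X2 gives: tup(node(e,e),tup(e,b,A),node(e,e)) = tup(node(e,e),tup(e,b,pair(node(node(e,Y2),Y2),e)),node(e,e)).
Bind Y2 := node(plus(a,e),pair(a,e)); substituting into the remaining equation gives: tup(node(e,e),tup(e,b,A),node(e,e)) = tup(node(e,e),tup(e,b,pair(node(node(e,node(plus(a,e),pair(a,e))),node(plus(a,e),pair(a,e))),e)),node(e,e)). Substituting into the earlier bindings gives R := node(plus(a,e),pair(a,e)), X2 := node(e,node(plus(a,e),pair(a,e))).
Decompose tup/3: node(e,e) = node(e,e),  tup(e,b,A) = tup(e,b,pair(node(node(e,node(plus(a,e),pair(a,e))),node(plus(a,e),pair(a,e))),e)),  node(e,e) = node(e,e).
Delete trivial equation node(e,e) = node(e,e).
Decompose tup/3: e = e,  b = b,  A = pair(node(node(e,node(plus(a,e),pair(a,e))),node(plus(a,e),pair(a,e))),e).
Delete trivial equation e = e.
Delete trivial equation b = b.
Bind A := pair(node(node(e,node(plus(a,e),pair(a,e))),node(plus(a,e),pair(a,e))),e); no other remaining equation mentions A.
Delete trivial equation node(e,e) = node(e,e).
MGU = { R ↦ node(plus(a,e),pair(a,e)), X2 ↦ node(e,node(plus(a,e),pair(a,e))), Y2 ↦ node(plus(a,e),pair(a,e)), A ↦ pair(node(node(e,node(plus(a,e),pair(a,e))),node(plus(a,e),pair(a,e))),e) }, so A ↦ pair(node(node(e,node(plus(a,e),pair(a,e))),node(plus(a,e),pair(a,e))),e).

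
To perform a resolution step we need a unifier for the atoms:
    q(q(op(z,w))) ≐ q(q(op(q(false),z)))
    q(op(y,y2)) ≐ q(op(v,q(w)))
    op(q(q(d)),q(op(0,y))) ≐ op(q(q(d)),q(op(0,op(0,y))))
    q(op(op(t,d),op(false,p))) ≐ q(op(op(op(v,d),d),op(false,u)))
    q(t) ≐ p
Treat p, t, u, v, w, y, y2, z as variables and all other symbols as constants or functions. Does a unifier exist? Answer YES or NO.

Decompose q/1: q(op(z,w)) ≐ q(op(q(false),z)).
Decompose q/1: op(z,w) ≐ op(q(false),z).
Decompose op/2: z ≐ q(false),  w ≐ z.
Bind z := q(false); substituting into the one remaining equation that mentions z gives: w ≐ q(false).
Bind w := q(false); substituting into the one remaining equation that mentions w gives: q(op(y,y2)) ≐ q(op(v,q(q(false)))).
Decompose q/1: op(y,y2) ≐ op(v,q(q(false))).
Decompose op/2: y ≐ v,  y2 ≐ q(q(false)).
Bind y := v; substituting into the one remaining equation that mentions y gives: op(q(q(d)),q(op(0,v))) ≐ op(q(q(d)),q(op(0,op(0,v)))).
Bind y2 := q(q(false)); no other remaining equation mentions y2.
Decompose op/2: q(q(d)) ≐ q(q(d)),  q(op(0,v)) ≐ q(op(0,op(0,v))).
Delete trivial equation q(q(d)) ≐ q(q(d)).
Decompose q/1: op(0,v) ≐ op(0,op(0,v)).
Decompose op/2: 0 ≐ 0,  v ≐ op(0,v).
Delete trivial equation 0 ≐ 0.
Occurs check fails: v occurs in op(0,v); the equation v ≐ op(0,v) has no finite solution.

NO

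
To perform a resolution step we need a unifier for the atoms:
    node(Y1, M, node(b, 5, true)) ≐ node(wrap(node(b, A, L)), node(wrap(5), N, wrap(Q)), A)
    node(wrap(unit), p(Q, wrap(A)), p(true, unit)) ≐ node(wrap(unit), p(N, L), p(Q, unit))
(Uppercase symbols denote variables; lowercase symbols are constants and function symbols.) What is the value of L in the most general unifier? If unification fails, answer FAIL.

Decompose node/3: Y1 ≐ wrap(node(b, A, L)),  M ≐ node(wrap(5), N, wrap(Q)),  node(b, 5, true) ≐ A.
Bind Y1 := wrap(node(b, A, L)); no other remaining equation mentions Y1.
Bind M := node(wrap(5), N, wrap(Q)); no other remaining equation mentions M.
Bind A := node(b, 5, true); substituting into the remaining equation gives: node(wrap(unit), p(Q, wrap(node(b, 5, true))), p(true, unit)) ≐ node(wrap(unit), p(N, L), p(Q, unit)). Substituting into the earlier binding gives Y1 := wrap(node(b, node(b, 5, true), L)).
Decompose node/3: wrap(unit) ≐ wrap(unit),  p(Q, wrap(node(b, 5, true))) ≐ p(N, L),  p(true, unit) ≐ p(Q, unit).
Delete trivial equation wrap(unit) ≐ wrap(unit).
Decompose p/2: Q ≐ N,  wrap(node(b, 5, true)) ≐ L.
Bind Q := N; substituting into the one remaining equation that mentions Q gives: p(true, unit) ≐ p(N, unit). Substituting into the earlier binding gives M := node(wrap(5), N, wrap(N)).
Bind L := wrap(node(b, 5, true)); no other remaining equation mentions L. Substituting into the earlier binding gives Y1 := wrap(node(b, node(b, 5, true), wrap(node(b, 5, true)))).
Decompose p/2: true ≐ N,  unit ≐ unit.
Bind N := true; no other remaining equation mentions N. Substituting into the earlier bindings gives M := node(wrap(5), true, wrap(true)), Q := true.
Delete trivial equation unit ≐ unit.
MGU = { Y1 -> wrap(node(b, node(b, 5, true), wrap(node(b, 5, true)))), M -> node(wrap(5), true, wrap(true)), A -> node(b, 5, true), Q -> true, L -> wrap(node(b, 5, true)), N -> true }, so L -> wrap(node(b, 5, true)).

wrap(node(b, 5, true))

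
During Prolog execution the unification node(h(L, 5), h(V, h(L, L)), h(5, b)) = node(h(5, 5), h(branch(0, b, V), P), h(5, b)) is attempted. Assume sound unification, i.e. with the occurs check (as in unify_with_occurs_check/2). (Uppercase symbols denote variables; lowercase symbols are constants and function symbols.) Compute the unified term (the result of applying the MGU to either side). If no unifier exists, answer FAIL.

FAIL

Decompose node/3: h(L, 5) = h(5, 5),  h(V, h(L, L)) = h(branch(0, b, V), P),  h(5, b) = h(5, b).
Decompose h/2: L = 5,  5 = 5.
Bind L := 5; substituting into the one remaining equation that mentions L gives: h(V, h(5, 5)) = h(branch(0, b, V), P).
Delete trivial equation 5 = 5.
Decompose h/2: V = branch(0, b, V),  h(5, 5) = P.
Occurs check fails: V occurs in branch(0, b, V); the equation V = branch(0, b, V) has no finite solution.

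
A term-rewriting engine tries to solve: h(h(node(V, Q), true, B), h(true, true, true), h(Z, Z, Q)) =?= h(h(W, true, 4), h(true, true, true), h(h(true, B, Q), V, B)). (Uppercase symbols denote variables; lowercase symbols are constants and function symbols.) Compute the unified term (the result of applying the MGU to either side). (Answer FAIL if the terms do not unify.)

h(h(node(h(true, 4, 4), 4), true, 4), h(true, true, true), h(h(true, 4, 4), h(true, 4, 4), 4))

Decompose h/3: h(node(V, Q), true, B) =?= h(W, true, 4),  h(true, true, true) =?= h(true, true, true),  h(Z, Z, Q) =?= h(h(true, B, Q), V, B).
Decompose h/3: node(V, Q) =?= W,  true =?= true,  B =?= 4.
Bind W := node(V, Q); no other remaining equation mentions W.
Delete trivial equation true =?= true.
Bind B := 4; substituting into the one remaining equation that mentions B gives: h(Z, Z, Q) =?= h(h(true, 4, Q), V, 4).
Delete trivial equation h(true, true, true) =?= h(true, true, true).
Decompose h/3: Z =?= h(true, 4, Q),  Z =?= V,  Q =?= 4.
Bind Z := h(true, 4, Q); substituting into the one remaining equation that mentions Z gives: h(true, 4, Q) =?= V.
Bind V := h(true, 4, Q); no other remaining equation mentions V. Substituting into the earlier binding gives W := node(h(true, 4, Q), Q).
Bind Q := 4. Substituting into the earlier bindings gives W := node(h(true, 4, 4), 4), Z := h(true, 4, 4), V := h(true, 4, 4).
Applying the MGU to either side gives h(h(node(h(true, 4, 4), 4), true, 4), h(true, true, true), h(h(true, 4, 4), h(true, 4, 4), 4)).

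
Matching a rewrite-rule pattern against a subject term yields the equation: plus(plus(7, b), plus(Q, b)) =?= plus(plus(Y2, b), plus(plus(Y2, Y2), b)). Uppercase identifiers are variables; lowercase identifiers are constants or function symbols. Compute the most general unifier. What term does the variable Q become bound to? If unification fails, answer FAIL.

plus(7, 7)

Decompose plus/2: plus(7, b) =?= plus(Y2, b),  plus(Q, b) =?= plus(plus(Y2, Y2), b).
Decompose plus/2: 7 =?= Y2,  b =?= b.
Bind Y2 := 7; substituting into the one remaining equation that mentions Y2 gives: plus(Q, b) =?= plus(plus(7, 7), b).
Delete trivial equation b =?= b.
Decompose plus/2: Q =?= plus(7, 7),  b =?= b.
Bind Q := plus(7, 7); no other remaining equation mentions Q.
Delete trivial equation b =?= b.
MGU = { Y2 ↦ 7, Q ↦ plus(7, 7) }, so Q ↦ plus(7, 7).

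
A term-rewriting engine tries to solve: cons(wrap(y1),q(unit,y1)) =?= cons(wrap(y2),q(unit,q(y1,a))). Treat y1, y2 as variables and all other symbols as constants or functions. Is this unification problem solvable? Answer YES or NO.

NO

Decompose cons/2: wrap(y1) =?= wrap(y2),  q(unit,y1) =?= q(unit,q(y1,a)).
Decompose wrap/1: y1 =?= y2.
Bind y1 := y2; substituting into the remaining equation gives: q(unit,y2) =?= q(unit,q(y2,a)).
Decompose q/2: unit =?= unit,  y2 =?= q(y2,a).
Delete trivial equation unit =?= unit.
Occurs check fails: y2 occurs in q(y2,a); the equation y2 =?= q(y2,a) has no finite solution.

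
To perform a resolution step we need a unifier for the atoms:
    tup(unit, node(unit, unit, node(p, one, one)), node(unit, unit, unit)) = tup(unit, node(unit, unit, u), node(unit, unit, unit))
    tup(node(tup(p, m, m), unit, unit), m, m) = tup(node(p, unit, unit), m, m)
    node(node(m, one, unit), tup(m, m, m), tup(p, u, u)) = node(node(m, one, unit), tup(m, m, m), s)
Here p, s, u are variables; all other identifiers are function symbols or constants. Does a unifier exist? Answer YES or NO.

NO

Decompose tup/3: unit = unit,  node(unit, unit, node(p, one, one)) = node(unit, unit, u),  node(unit, unit, unit) = node(unit, unit, unit).
Delete trivial equation unit = unit.
Decompose node/3: unit = unit,  unit = unit,  node(p, one, one) = u.
Delete trivial equation unit = unit.
Delete trivial equation unit = unit.
Bind u := node(p, one, one); substituting into the one remaining equation that mentions u gives: node(node(m, one, unit), tup(m, m, m), tup(p, node(p, one, one), node(p, one, one))) = node(node(m, one, unit), tup(m, m, m), s).
Delete trivial equation node(unit, unit, unit) = node(unit, unit, unit).
Decompose tup/3: node(tup(p, m, m), unit, unit) = node(p, unit, unit),  m = m,  m = m.
Decompose node/3: tup(p, m, m) = p,  unit = unit,  unit = unit.
Occurs check fails: p occurs in tup(p, m, m); the equation p = tup(p, m, m) has no finite solution.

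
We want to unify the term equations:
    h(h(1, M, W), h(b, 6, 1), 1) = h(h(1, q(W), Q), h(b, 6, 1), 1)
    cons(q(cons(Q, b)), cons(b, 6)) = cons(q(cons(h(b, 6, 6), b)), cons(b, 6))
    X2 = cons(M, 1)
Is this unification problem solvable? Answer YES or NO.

YES

Decompose h/3: h(1, M, W) = h(1, q(W), Q),  h(b, 6, 1) = h(b, 6, 1),  1 = 1.
Decompose h/3: 1 = 1,  M = q(W),  W = Q.
Delete trivial equation 1 = 1.
Bind M := q(W); substituting into the one remaining equation that mentions M gives: X2 = cons(q(W), 1).
Bind W := Q; substituting into the one remaining equation that mentions W gives: X2 = cons(q(Q), 1). Substituting into the earlier binding gives M := q(Q).
Delete trivial equation h(b, 6, 1) = h(b, 6, 1).
Delete trivial equation 1 = 1.
Decompose cons/2: q(cons(Q, b)) = q(cons(h(b, 6, 6), b)),  cons(b, 6) = cons(b, 6).
Decompose q/1: cons(Q, b) = cons(h(b, 6, 6), b).
Decompose cons/2: Q = h(b, 6, 6),  b = b.
Bind Q := h(b, 6, 6); substituting into the one remaining equation that mentions Q gives: X2 = cons(q(h(b, 6, 6)), 1). Substituting into the earlier bindings gives M := q(h(b, 6, 6)), W := h(b, 6, 6).
Delete trivial equation b = b.
Delete trivial equation cons(b, 6) = cons(b, 6).
Bind X2 := cons(q(h(b, 6, 6)), 1).
No equations remain and no clash or occurs-check failure arose, so a unifier exists.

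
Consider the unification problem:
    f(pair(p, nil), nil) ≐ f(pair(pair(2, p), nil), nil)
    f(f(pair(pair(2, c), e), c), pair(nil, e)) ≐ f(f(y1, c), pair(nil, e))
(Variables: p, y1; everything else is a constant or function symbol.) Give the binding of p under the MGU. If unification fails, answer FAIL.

Decompose f/2: pair(p, nil) ≐ pair(pair(2, p), nil),  nil ≐ nil.
Decompose pair/2: p ≐ pair(2, p),  nil ≐ nil.
Occurs check fails: p occurs in pair(2, p); the equation p ≐ pair(2, p) has no finite solution.

FAIL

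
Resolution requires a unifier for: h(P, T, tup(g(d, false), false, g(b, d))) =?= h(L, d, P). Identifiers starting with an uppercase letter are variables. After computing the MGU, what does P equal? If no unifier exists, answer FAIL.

tup(g(d, false), false, g(b, d))

Decompose h/3: P =?= L,  T =?= d,  tup(g(d, false), false, g(b, d)) =?= P.
Bind P := L; substituting into the one remaining equation that mentions P gives: tup(g(d, false), false, g(b, d)) =?= L.
Bind T := d; no other remaining equation mentions T.
Bind L := tup(g(d, false), false, g(b, d)). Substituting into the earlier binding gives P := tup(g(d, false), false, g(b, d)).
MGU = { P ↦ tup(g(d, false), false, g(b, d)), T ↦ d, L ↦ tup(g(d, false), false, g(b, d)) }, so P ↦ tup(g(d, false), false, g(b, d)).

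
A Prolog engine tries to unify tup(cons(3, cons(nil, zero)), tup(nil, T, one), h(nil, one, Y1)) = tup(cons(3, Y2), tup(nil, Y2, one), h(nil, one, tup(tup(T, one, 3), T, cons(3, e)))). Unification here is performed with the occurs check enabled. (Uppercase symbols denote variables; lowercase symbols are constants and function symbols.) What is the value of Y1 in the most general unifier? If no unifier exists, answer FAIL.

tup(tup(cons(nil, zero), one, 3), cons(nil, zero), cons(3, e))

Decompose tup/3: cons(3, cons(nil, zero)) = cons(3, Y2),  tup(nil, T, one) = tup(nil, Y2, one),  h(nil, one, Y1) = h(nil, one, tup(tup(T, one, 3), T, cons(3, e))).
Decompose cons/2: 3 = 3,  cons(nil, zero) = Y2.
Delete trivial equation 3 = 3.
Bind Y2 := cons(nil, zero); substituting into the one remaining equation that mentions Y2 gives: tup(nil, T, one) = tup(nil, cons(nil, zero), one).
Decompose tup/3: nil = nil,  T = cons(nil, zero),  one = one.
Delete trivial equation nil = nil.
Bind T := cons(nil, zero); substituting into the one remaining equation that mentions T gives: h(nil, one, Y1) = h(nil, one, tup(tup(cons(nil, zero), one, 3), cons(nil, zero), cons(3, e))).
Delete trivial equation one = one.
Decompose h/3: nil = nil,  one = one,  Y1 = tup(tup(cons(nil, zero), one, 3), cons(nil, zero), cons(3, e)).
Delete trivial equation nil = nil.
Delete trivial equation one = one.
Bind Y1 := tup(tup(cons(nil, zero), one, 3), cons(nil, zero), cons(3, e)).
MGU = { Y2 = cons(nil, zero), T = cons(nil, zero), Y1 = tup(tup(cons(nil, zero), one, 3), cons(nil, zero), cons(3, e)) }, so Y1 = tup(tup(cons(nil, zero), one, 3), cons(nil, zero), cons(3, e)).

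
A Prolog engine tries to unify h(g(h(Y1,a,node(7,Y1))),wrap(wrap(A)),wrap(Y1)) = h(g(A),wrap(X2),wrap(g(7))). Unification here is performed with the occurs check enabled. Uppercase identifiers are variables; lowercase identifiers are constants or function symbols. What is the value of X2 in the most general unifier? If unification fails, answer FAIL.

Decompose h/3: g(h(Y1,a,node(7,Y1))) = g(A),  wrap(wrap(A)) = wrap(X2),  wrap(Y1) = wrap(g(7)).
Decompose g/1: h(Y1,a,node(7,Y1)) = A.
Bind A := h(Y1,a,node(7,Y1)); substituting into the one remaining equation that mentions A gives: wrap(wrap(h(Y1,a,node(7,Y1)))) = wrap(X2).
Decompose wrap/1: wrap(h(Y1,a,node(7,Y1))) = X2.
Bind X2 := wrap(h(Y1,a,node(7,Y1))); no other remaining equation mentions X2.
Decompose wrap/1: Y1 = g(7).
Bind Y1 := g(7). Substituting into the earlier bindings gives A := h(g(7),a,node(7,g(7))), X2 := wrap(h(g(7),a,node(7,g(7)))).
MGU = { A ↦ h(g(7),a,node(7,g(7))), X2 ↦ wrap(h(g(7),a,node(7,g(7)))), Y1 ↦ g(7) }, so X2 ↦ wrap(h(g(7),a,node(7,g(7)))).

wrap(h(g(7),a,node(7,g(7))))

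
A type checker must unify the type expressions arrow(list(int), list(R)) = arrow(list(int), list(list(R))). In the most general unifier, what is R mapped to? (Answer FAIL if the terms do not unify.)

FAIL

Decompose arrow/2: list(int) = list(int),  list(R) = list(list(R)).
Delete trivial equation list(int) = list(int).
Decompose list/1: R = list(R).
Occurs check fails: R occurs in list(R); the equation R = list(R) has no finite solution.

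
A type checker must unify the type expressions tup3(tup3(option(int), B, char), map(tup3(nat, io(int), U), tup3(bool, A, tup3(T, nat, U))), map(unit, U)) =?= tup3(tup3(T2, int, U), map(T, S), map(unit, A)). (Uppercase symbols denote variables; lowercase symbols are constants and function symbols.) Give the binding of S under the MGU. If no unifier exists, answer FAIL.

tup3(bool, char, tup3(tup3(nat, io(int), char), nat, char))

Decompose tup3/3: tup3(option(int), B, char) =?= tup3(T2, int, U),  map(tup3(nat, io(int), U), tup3(bool, A, tup3(T, nat, U))) =?= map(T, S),  map(unit, U) =?= map(unit, A).
Decompose tup3/3: option(int) =?= T2,  B =?= int,  char =?= U.
Bind T2 := option(int); no other remaining equation mentions T2.
Bind B := int; no other remaining equation mentions B.
Bind U := char; substituting into the remaining equations gives: map(tup3(nat, io(int), char), tup3(bool, A, tup3(T, nat, char))) =?= map(T, S),  map(unit, char) =?= map(unit, A).
Decompose map/2: tup3(nat, io(int), char) =?= T,  tup3(bool, A, tup3(T, nat, char)) =?= S.
Bind T := tup3(nat, io(int), char); substituting into the one remaining equation that mentions T gives: tup3(bool, A, tup3(tup3(nat, io(int), char), nat, char)) =?= S.
Bind S := tup3(bool, A, tup3(tup3(nat, io(int), char), nat, char)); no other remaining equation mentions S.
Decompose map/2: unit =?= unit,  char =?= A.
Delete trivial equation unit =?= unit.
Bind A := char. Substituting into the earlier binding gives S := tup3(bool, char, tup3(tup3(nat, io(int), char), nat, char)).
MGU = { T2 -> option(int), B -> int, U -> char, T -> tup3(nat, io(int), char), S -> tup3(bool, char, tup3(tup3(nat, io(int), char), nat, char)), A -> char }, so S -> tup3(bool, char, tup3(tup3(nat, io(int), char), nat, char)).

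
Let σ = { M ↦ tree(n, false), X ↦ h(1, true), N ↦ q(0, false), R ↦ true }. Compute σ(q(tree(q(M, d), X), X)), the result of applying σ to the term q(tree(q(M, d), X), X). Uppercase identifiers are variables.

Replace each occurrence of M with tree(n, false).
Replace each occurrence of X with h(1, true).
Result: q(tree(q(tree(n, false), d), h(1, true)), h(1, true)).

q(tree(q(tree(n, false), d), h(1, true)), h(1, true))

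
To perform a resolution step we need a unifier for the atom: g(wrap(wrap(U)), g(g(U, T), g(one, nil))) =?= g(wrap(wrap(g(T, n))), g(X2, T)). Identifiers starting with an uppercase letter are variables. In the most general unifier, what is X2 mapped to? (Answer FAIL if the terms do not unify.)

Decompose g/2: wrap(wrap(U)) =?= wrap(wrap(g(T, n))),  g(g(U, T), g(one, nil)) =?= g(X2, T).
Decompose wrap/1: wrap(U) =?= wrap(g(T, n)).
Decompose wrap/1: U =?= g(T, n).
Bind U := g(T, n); substituting into the remaining equation gives: g(g(g(T, n), T), g(one, nil)) =?= g(X2, T).
Decompose g/2: g(g(T, n), T) =?= X2,  g(one, nil) =?= T.
Bind X2 := g(g(T, n), T); no other remaining equation mentions X2.
Bind T := g(one, nil). Substituting into the earlier bindings gives U := g(g(one, nil), n), X2 := g(g(g(one, nil), n), g(one, nil)).
MGU = { U -> g(g(one, nil), n), X2 -> g(g(g(one, nil), n), g(one, nil)), T -> g(one, nil) }, so X2 -> g(g(g(one, nil), n), g(one, nil)).

g(g(g(one, nil), n), g(one, nil))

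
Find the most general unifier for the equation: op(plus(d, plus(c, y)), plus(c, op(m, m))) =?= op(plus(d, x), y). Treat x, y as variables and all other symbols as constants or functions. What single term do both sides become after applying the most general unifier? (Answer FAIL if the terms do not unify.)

op(plus(d, plus(c, plus(c, op(m, m)))), plus(c, op(m, m)))

Decompose op/2: plus(d, plus(c, y)) =?= plus(d, x),  plus(c, op(m, m)) =?= y.
Decompose plus/2: d =?= d,  plus(c, y) =?= x.
Delete trivial equation d =?= d.
Bind x := plus(c, y); no other remaining equation mentions x.
Bind y := plus(c, op(m, m)). Substituting into the earlier binding gives x := plus(c, plus(c, op(m, m))).
Applying the MGU to either side gives op(plus(d, plus(c, plus(c, op(m, m)))), plus(c, op(m, m))).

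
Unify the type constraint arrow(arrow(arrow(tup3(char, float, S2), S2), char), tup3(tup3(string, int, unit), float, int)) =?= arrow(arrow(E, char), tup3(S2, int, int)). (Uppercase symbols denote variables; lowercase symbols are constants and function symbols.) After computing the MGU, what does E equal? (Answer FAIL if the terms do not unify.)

FAIL

Decompose arrow/2: arrow(arrow(tup3(char, float, S2), S2), char) =?= arrow(E, char),  tup3(tup3(string, int, unit), float, int) =?= tup3(S2, int, int).
Decompose arrow/2: arrow(tup3(char, float, S2), S2) =?= E,  char =?= char.
Bind E := arrow(tup3(char, float, S2), S2); no other remaining equation mentions E.
Delete trivial equation char =?= char.
Decompose tup3/3: tup3(string, int, unit) =?= S2,  float =?= int,  int =?= int.
Bind S2 := tup3(string, int, unit); no other remaining equation mentions S2. Substituting into the earlier binding gives E := arrow(tup3(char, float, tup3(string, int, unit)), tup3(string, int, unit)).
Clash: constants float and int differ; no unifier exists.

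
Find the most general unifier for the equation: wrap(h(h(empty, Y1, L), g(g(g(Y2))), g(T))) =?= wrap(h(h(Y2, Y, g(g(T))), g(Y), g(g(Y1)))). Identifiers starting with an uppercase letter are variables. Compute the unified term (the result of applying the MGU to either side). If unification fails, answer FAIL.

Decompose wrap/1: h(h(empty, Y1, L), g(g(g(Y2))), g(T)) =?= h(h(Y2, Y, g(g(T))), g(Y), g(g(Y1))).
Decompose h/3: h(empty, Y1, L) =?= h(Y2, Y, g(g(T))),  g(g(g(Y2))) =?= g(Y),  g(T) =?= g(g(Y1)).
Decompose h/3: empty =?= Y2,  Y1 =?= Y,  L =?= g(g(T)).
Bind Y2 := empty; substituting into the one remaining equation that mentions Y2 gives: g(g(g(empty))) =?= g(Y).
Bind Y1 := Y; substituting into the one remaining equation that mentions Y1 gives: g(T) =?= g(g(Y)).
Bind L := g(g(T)); no other remaining equation mentions L.
Decompose g/1: g(g(empty)) =?= Y.
Bind Y := g(g(empty)); substituting into the remaining equation gives: g(T) =?= g(g(g(g(empty)))). Substituting into the earlier binding gives Y1 := g(g(empty)).
Decompose g/1: T =?= g(g(g(empty))).
Bind T := g(g(g(empty))). Substituting into the earlier binding gives L := g(g(g(g(g(empty))))).
Applying the MGU to either side gives wrap(h(h(empty, g(g(empty)), g(g(g(g(g(empty)))))), g(g(g(empty))), g(g(g(g(empty)))))).

wrap(h(h(empty, g(g(empty)), g(g(g(g(g(empty)))))), g(g(g(empty))), g(g(g(g(empty))))))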